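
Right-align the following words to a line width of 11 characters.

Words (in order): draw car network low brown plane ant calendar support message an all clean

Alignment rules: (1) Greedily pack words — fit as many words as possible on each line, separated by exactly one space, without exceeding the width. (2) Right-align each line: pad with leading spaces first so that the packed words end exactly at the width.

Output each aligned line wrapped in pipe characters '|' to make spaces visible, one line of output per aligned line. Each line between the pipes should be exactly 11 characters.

Answer: |   draw car|
|network low|
|brown plane|
|        ant|
|   calendar|
|    support|
| message an|
|  all clean|

Derivation:
Line 1: ['draw', 'car'] (min_width=8, slack=3)
Line 2: ['network', 'low'] (min_width=11, slack=0)
Line 3: ['brown', 'plane'] (min_width=11, slack=0)
Line 4: ['ant'] (min_width=3, slack=8)
Line 5: ['calendar'] (min_width=8, slack=3)
Line 6: ['support'] (min_width=7, slack=4)
Line 7: ['message', 'an'] (min_width=10, slack=1)
Line 8: ['all', 'clean'] (min_width=9, slack=2)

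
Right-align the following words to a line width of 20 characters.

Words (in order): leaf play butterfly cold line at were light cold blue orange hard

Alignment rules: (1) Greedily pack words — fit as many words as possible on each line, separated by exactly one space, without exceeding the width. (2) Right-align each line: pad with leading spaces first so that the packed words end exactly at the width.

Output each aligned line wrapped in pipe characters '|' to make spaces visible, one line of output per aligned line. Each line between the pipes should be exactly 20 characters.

Line 1: ['leaf', 'play', 'butterfly'] (min_width=19, slack=1)
Line 2: ['cold', 'line', 'at', 'were'] (min_width=17, slack=3)
Line 3: ['light', 'cold', 'blue'] (min_width=15, slack=5)
Line 4: ['orange', 'hard'] (min_width=11, slack=9)

Answer: | leaf play butterfly|
|   cold line at were|
|     light cold blue|
|         orange hard|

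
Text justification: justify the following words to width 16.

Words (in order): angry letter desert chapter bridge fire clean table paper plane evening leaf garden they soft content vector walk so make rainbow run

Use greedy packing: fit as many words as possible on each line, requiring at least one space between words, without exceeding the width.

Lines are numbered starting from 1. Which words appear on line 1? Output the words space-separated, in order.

Line 1: ['angry', 'letter'] (min_width=12, slack=4)
Line 2: ['desert', 'chapter'] (min_width=14, slack=2)
Line 3: ['bridge', 'fire'] (min_width=11, slack=5)
Line 4: ['clean', 'table'] (min_width=11, slack=5)
Line 5: ['paper', 'plane'] (min_width=11, slack=5)
Line 6: ['evening', 'leaf'] (min_width=12, slack=4)
Line 7: ['garden', 'they', 'soft'] (min_width=16, slack=0)
Line 8: ['content', 'vector'] (min_width=14, slack=2)
Line 9: ['walk', 'so', 'make'] (min_width=12, slack=4)
Line 10: ['rainbow', 'run'] (min_width=11, slack=5)

Answer: angry letter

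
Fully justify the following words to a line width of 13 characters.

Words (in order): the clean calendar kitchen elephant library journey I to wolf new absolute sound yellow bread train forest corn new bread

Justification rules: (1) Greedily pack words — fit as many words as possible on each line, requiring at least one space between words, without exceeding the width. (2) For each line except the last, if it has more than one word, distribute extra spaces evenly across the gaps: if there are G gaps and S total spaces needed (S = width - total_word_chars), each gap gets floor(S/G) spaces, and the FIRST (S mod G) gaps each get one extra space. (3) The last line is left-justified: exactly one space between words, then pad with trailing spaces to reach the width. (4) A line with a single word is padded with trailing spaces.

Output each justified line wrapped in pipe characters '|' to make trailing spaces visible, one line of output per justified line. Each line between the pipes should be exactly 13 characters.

Answer: |the     clean|
|calendar     |
|kitchen      |
|elephant     |
|library      |
|journey  I to|
|wolf      new|
|absolute     |
|sound  yellow|
|bread   train|
|forest   corn|
|new bread    |

Derivation:
Line 1: ['the', 'clean'] (min_width=9, slack=4)
Line 2: ['calendar'] (min_width=8, slack=5)
Line 3: ['kitchen'] (min_width=7, slack=6)
Line 4: ['elephant'] (min_width=8, slack=5)
Line 5: ['library'] (min_width=7, slack=6)
Line 6: ['journey', 'I', 'to'] (min_width=12, slack=1)
Line 7: ['wolf', 'new'] (min_width=8, slack=5)
Line 8: ['absolute'] (min_width=8, slack=5)
Line 9: ['sound', 'yellow'] (min_width=12, slack=1)
Line 10: ['bread', 'train'] (min_width=11, slack=2)
Line 11: ['forest', 'corn'] (min_width=11, slack=2)
Line 12: ['new', 'bread'] (min_width=9, slack=4)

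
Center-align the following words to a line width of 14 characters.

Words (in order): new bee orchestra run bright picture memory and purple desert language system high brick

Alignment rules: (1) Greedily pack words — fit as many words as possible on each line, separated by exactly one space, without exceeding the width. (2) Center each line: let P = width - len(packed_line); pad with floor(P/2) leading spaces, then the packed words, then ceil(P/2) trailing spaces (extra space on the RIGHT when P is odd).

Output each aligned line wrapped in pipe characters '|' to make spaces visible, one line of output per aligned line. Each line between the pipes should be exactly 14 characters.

Answer: |   new bee    |
|orchestra run |
|bright picture|
|  memory and  |
|purple desert |
|   language   |
| system high  |
|    brick     |

Derivation:
Line 1: ['new', 'bee'] (min_width=7, slack=7)
Line 2: ['orchestra', 'run'] (min_width=13, slack=1)
Line 3: ['bright', 'picture'] (min_width=14, slack=0)
Line 4: ['memory', 'and'] (min_width=10, slack=4)
Line 5: ['purple', 'desert'] (min_width=13, slack=1)
Line 6: ['language'] (min_width=8, slack=6)
Line 7: ['system', 'high'] (min_width=11, slack=3)
Line 8: ['brick'] (min_width=5, slack=9)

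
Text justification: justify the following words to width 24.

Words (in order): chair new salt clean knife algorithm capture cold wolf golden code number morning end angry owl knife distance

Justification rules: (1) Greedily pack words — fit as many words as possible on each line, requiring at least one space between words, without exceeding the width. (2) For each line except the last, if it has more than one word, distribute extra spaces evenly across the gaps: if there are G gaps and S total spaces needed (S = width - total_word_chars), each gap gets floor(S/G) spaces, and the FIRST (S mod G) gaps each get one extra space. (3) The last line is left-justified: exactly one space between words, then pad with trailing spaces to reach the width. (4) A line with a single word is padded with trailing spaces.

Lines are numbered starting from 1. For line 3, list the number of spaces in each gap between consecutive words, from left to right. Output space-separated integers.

Line 1: ['chair', 'new', 'salt', 'clean'] (min_width=20, slack=4)
Line 2: ['knife', 'algorithm', 'capture'] (min_width=23, slack=1)
Line 3: ['cold', 'wolf', 'golden', 'code'] (min_width=21, slack=3)
Line 4: ['number', 'morning', 'end', 'angry'] (min_width=24, slack=0)
Line 5: ['owl', 'knife', 'distance'] (min_width=18, slack=6)

Answer: 2 2 2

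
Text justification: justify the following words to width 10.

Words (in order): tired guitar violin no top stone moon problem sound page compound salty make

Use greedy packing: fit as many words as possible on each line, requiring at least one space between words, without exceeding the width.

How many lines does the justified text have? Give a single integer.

Answer: 9

Derivation:
Line 1: ['tired'] (min_width=5, slack=5)
Line 2: ['guitar'] (min_width=6, slack=4)
Line 3: ['violin', 'no'] (min_width=9, slack=1)
Line 4: ['top', 'stone'] (min_width=9, slack=1)
Line 5: ['moon'] (min_width=4, slack=6)
Line 6: ['problem'] (min_width=7, slack=3)
Line 7: ['sound', 'page'] (min_width=10, slack=0)
Line 8: ['compound'] (min_width=8, slack=2)
Line 9: ['salty', 'make'] (min_width=10, slack=0)
Total lines: 9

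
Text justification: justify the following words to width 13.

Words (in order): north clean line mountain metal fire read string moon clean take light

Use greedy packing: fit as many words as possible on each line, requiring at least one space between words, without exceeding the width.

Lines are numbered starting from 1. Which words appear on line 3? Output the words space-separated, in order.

Answer: metal fire

Derivation:
Line 1: ['north', 'clean'] (min_width=11, slack=2)
Line 2: ['line', 'mountain'] (min_width=13, slack=0)
Line 3: ['metal', 'fire'] (min_width=10, slack=3)
Line 4: ['read', 'string'] (min_width=11, slack=2)
Line 5: ['moon', 'clean'] (min_width=10, slack=3)
Line 6: ['take', 'light'] (min_width=10, slack=3)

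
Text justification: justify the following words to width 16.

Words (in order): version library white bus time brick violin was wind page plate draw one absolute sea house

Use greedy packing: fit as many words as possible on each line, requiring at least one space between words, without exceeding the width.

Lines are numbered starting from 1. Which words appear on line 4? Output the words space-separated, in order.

Answer: wind page plate

Derivation:
Line 1: ['version', 'library'] (min_width=15, slack=1)
Line 2: ['white', 'bus', 'time'] (min_width=14, slack=2)
Line 3: ['brick', 'violin', 'was'] (min_width=16, slack=0)
Line 4: ['wind', 'page', 'plate'] (min_width=15, slack=1)
Line 5: ['draw', 'one'] (min_width=8, slack=8)
Line 6: ['absolute', 'sea'] (min_width=12, slack=4)
Line 7: ['house'] (min_width=5, slack=11)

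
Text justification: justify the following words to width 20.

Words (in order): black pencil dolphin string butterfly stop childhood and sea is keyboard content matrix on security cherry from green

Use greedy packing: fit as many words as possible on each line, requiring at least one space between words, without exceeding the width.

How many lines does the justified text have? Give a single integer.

Line 1: ['black', 'pencil', 'dolphin'] (min_width=20, slack=0)
Line 2: ['string', 'butterfly'] (min_width=16, slack=4)
Line 3: ['stop', 'childhood', 'and'] (min_width=18, slack=2)
Line 4: ['sea', 'is', 'keyboard'] (min_width=15, slack=5)
Line 5: ['content', 'matrix', 'on'] (min_width=17, slack=3)
Line 6: ['security', 'cherry', 'from'] (min_width=20, slack=0)
Line 7: ['green'] (min_width=5, slack=15)
Total lines: 7

Answer: 7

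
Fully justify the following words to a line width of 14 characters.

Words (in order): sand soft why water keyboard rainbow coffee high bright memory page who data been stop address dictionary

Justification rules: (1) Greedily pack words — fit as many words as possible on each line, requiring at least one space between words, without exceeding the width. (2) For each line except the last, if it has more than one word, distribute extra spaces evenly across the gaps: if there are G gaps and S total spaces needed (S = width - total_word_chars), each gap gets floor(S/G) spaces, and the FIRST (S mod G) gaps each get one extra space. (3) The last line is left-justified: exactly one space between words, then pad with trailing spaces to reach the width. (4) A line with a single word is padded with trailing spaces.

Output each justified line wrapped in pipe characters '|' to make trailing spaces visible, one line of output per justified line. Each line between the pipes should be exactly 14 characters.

Line 1: ['sand', 'soft', 'why'] (min_width=13, slack=1)
Line 2: ['water', 'keyboard'] (min_width=14, slack=0)
Line 3: ['rainbow', 'coffee'] (min_width=14, slack=0)
Line 4: ['high', 'bright'] (min_width=11, slack=3)
Line 5: ['memory', 'page'] (min_width=11, slack=3)
Line 6: ['who', 'data', 'been'] (min_width=13, slack=1)
Line 7: ['stop', 'address'] (min_width=12, slack=2)
Line 8: ['dictionary'] (min_width=10, slack=4)

Answer: |sand  soft why|
|water keyboard|
|rainbow coffee|
|high    bright|
|memory    page|
|who  data been|
|stop   address|
|dictionary    |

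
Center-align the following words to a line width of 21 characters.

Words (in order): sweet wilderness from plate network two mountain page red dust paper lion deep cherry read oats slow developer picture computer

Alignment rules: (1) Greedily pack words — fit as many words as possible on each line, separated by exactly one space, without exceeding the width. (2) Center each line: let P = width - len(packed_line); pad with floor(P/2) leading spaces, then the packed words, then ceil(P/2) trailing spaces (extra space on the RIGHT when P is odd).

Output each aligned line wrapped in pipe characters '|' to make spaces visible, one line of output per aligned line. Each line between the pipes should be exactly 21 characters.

Answer: |sweet wilderness from|
|  plate network two  |
|  mountain page red  |
|dust paper lion deep |
|cherry read oats slow|
|  developer picture  |
|      computer       |

Derivation:
Line 1: ['sweet', 'wilderness', 'from'] (min_width=21, slack=0)
Line 2: ['plate', 'network', 'two'] (min_width=17, slack=4)
Line 3: ['mountain', 'page', 'red'] (min_width=17, slack=4)
Line 4: ['dust', 'paper', 'lion', 'deep'] (min_width=20, slack=1)
Line 5: ['cherry', 'read', 'oats', 'slow'] (min_width=21, slack=0)
Line 6: ['developer', 'picture'] (min_width=17, slack=4)
Line 7: ['computer'] (min_width=8, slack=13)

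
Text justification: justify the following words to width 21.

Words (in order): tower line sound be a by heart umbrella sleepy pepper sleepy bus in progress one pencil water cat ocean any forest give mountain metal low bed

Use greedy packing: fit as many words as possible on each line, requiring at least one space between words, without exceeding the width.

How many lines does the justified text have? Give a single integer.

Line 1: ['tower', 'line', 'sound', 'be', 'a'] (min_width=21, slack=0)
Line 2: ['by', 'heart', 'umbrella'] (min_width=17, slack=4)
Line 3: ['sleepy', 'pepper', 'sleepy'] (min_width=20, slack=1)
Line 4: ['bus', 'in', 'progress', 'one'] (min_width=19, slack=2)
Line 5: ['pencil', 'water', 'cat'] (min_width=16, slack=5)
Line 6: ['ocean', 'any', 'forest', 'give'] (min_width=21, slack=0)
Line 7: ['mountain', 'metal', 'low'] (min_width=18, slack=3)
Line 8: ['bed'] (min_width=3, slack=18)
Total lines: 8

Answer: 8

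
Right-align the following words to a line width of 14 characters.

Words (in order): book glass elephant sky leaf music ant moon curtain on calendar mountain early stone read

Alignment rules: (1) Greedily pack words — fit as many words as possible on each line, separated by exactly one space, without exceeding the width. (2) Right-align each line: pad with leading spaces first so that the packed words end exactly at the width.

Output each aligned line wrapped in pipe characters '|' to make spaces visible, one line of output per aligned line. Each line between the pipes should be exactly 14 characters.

Line 1: ['book', 'glass'] (min_width=10, slack=4)
Line 2: ['elephant', 'sky'] (min_width=12, slack=2)
Line 3: ['leaf', 'music', 'ant'] (min_width=14, slack=0)
Line 4: ['moon', 'curtain'] (min_width=12, slack=2)
Line 5: ['on', 'calendar'] (min_width=11, slack=3)
Line 6: ['mountain', 'early'] (min_width=14, slack=0)
Line 7: ['stone', 'read'] (min_width=10, slack=4)

Answer: |    book glass|
|  elephant sky|
|leaf music ant|
|  moon curtain|
|   on calendar|
|mountain early|
|    stone read|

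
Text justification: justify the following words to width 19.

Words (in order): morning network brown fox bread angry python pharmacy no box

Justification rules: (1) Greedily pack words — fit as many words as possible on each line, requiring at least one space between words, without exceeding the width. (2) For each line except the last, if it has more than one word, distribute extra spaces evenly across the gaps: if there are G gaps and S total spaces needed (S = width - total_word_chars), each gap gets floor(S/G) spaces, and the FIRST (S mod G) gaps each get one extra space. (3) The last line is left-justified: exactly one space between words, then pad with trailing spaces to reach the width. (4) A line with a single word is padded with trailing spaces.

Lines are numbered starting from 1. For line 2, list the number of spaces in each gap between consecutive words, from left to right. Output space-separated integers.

Line 1: ['morning', 'network'] (min_width=15, slack=4)
Line 2: ['brown', 'fox', 'bread'] (min_width=15, slack=4)
Line 3: ['angry', 'python'] (min_width=12, slack=7)
Line 4: ['pharmacy', 'no', 'box'] (min_width=15, slack=4)

Answer: 3 3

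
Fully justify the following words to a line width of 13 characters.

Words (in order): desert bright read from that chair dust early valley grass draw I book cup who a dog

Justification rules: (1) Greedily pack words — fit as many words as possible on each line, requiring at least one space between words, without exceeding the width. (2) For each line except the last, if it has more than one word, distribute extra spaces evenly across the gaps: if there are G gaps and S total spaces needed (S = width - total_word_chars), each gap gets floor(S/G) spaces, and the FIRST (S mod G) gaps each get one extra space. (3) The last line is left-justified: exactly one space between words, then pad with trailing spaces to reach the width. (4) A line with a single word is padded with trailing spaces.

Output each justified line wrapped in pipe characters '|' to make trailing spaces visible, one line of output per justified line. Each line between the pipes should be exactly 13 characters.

Answer: |desert bright|
|read     from|
|that    chair|
|dust    early|
|valley  grass|
|draw  I  book|
|cup who a dog|

Derivation:
Line 1: ['desert', 'bright'] (min_width=13, slack=0)
Line 2: ['read', 'from'] (min_width=9, slack=4)
Line 3: ['that', 'chair'] (min_width=10, slack=3)
Line 4: ['dust', 'early'] (min_width=10, slack=3)
Line 5: ['valley', 'grass'] (min_width=12, slack=1)
Line 6: ['draw', 'I', 'book'] (min_width=11, slack=2)
Line 7: ['cup', 'who', 'a', 'dog'] (min_width=13, slack=0)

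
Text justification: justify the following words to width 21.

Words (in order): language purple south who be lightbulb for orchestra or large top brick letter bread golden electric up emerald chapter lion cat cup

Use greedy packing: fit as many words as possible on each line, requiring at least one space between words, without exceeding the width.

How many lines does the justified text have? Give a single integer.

Answer: 7

Derivation:
Line 1: ['language', 'purple', 'south'] (min_width=21, slack=0)
Line 2: ['who', 'be', 'lightbulb', 'for'] (min_width=20, slack=1)
Line 3: ['orchestra', 'or', 'large'] (min_width=18, slack=3)
Line 4: ['top', 'brick', 'letter'] (min_width=16, slack=5)
Line 5: ['bread', 'golden', 'electric'] (min_width=21, slack=0)
Line 6: ['up', 'emerald', 'chapter'] (min_width=18, slack=3)
Line 7: ['lion', 'cat', 'cup'] (min_width=12, slack=9)
Total lines: 7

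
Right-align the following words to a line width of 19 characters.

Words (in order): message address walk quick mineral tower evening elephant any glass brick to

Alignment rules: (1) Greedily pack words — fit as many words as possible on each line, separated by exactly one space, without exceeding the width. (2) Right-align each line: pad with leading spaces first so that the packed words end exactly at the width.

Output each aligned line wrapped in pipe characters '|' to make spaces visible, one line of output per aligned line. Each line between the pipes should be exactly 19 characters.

Line 1: ['message', 'address'] (min_width=15, slack=4)
Line 2: ['walk', 'quick', 'mineral'] (min_width=18, slack=1)
Line 3: ['tower', 'evening'] (min_width=13, slack=6)
Line 4: ['elephant', 'any', 'glass'] (min_width=18, slack=1)
Line 5: ['brick', 'to'] (min_width=8, slack=11)

Answer: |    message address|
| walk quick mineral|
|      tower evening|
| elephant any glass|
|           brick to|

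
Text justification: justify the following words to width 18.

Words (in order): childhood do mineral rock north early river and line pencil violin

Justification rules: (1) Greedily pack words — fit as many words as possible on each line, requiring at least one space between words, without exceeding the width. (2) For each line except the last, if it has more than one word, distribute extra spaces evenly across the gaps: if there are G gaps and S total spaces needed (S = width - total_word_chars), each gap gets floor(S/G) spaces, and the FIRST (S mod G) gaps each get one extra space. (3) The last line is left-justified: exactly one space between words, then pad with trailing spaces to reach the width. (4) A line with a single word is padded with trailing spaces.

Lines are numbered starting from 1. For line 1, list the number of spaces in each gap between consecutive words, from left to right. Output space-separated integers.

Answer: 7

Derivation:
Line 1: ['childhood', 'do'] (min_width=12, slack=6)
Line 2: ['mineral', 'rock', 'north'] (min_width=18, slack=0)
Line 3: ['early', 'river', 'and'] (min_width=15, slack=3)
Line 4: ['line', 'pencil', 'violin'] (min_width=18, slack=0)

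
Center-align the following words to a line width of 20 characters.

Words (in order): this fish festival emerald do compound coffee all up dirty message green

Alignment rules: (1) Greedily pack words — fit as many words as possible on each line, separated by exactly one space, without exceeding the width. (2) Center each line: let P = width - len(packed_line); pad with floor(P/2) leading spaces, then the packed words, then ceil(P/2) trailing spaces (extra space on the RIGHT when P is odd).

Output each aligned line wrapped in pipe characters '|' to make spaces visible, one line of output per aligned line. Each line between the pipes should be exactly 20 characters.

Line 1: ['this', 'fish', 'festival'] (min_width=18, slack=2)
Line 2: ['emerald', 'do', 'compound'] (min_width=19, slack=1)
Line 3: ['coffee', 'all', 'up', 'dirty'] (min_width=19, slack=1)
Line 4: ['message', 'green'] (min_width=13, slack=7)

Answer: | this fish festival |
|emerald do compound |
|coffee all up dirty |
|   message green    |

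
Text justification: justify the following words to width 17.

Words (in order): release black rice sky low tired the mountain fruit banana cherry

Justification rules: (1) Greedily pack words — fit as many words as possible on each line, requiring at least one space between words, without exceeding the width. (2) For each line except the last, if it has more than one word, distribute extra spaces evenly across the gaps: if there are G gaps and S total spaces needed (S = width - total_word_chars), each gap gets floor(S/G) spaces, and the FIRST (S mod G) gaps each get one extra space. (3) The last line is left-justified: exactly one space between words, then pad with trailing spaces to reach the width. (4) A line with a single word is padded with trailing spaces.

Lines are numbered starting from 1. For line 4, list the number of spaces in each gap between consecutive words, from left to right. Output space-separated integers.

Line 1: ['release', 'black'] (min_width=13, slack=4)
Line 2: ['rice', 'sky', 'low'] (min_width=12, slack=5)
Line 3: ['tired', 'the'] (min_width=9, slack=8)
Line 4: ['mountain', 'fruit'] (min_width=14, slack=3)
Line 5: ['banana', 'cherry'] (min_width=13, slack=4)

Answer: 4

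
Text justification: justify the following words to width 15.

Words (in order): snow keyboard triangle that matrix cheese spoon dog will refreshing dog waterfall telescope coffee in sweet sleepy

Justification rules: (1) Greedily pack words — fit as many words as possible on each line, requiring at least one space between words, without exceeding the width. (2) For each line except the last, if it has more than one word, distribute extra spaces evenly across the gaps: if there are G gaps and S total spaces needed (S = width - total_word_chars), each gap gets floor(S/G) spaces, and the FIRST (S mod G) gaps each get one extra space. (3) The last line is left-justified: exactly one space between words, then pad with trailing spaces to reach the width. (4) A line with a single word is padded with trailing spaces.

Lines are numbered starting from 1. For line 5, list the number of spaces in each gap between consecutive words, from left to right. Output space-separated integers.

Answer: 2

Derivation:
Line 1: ['snow', 'keyboard'] (min_width=13, slack=2)
Line 2: ['triangle', 'that'] (min_width=13, slack=2)
Line 3: ['matrix', 'cheese'] (min_width=13, slack=2)
Line 4: ['spoon', 'dog', 'will'] (min_width=14, slack=1)
Line 5: ['refreshing', 'dog'] (min_width=14, slack=1)
Line 6: ['waterfall'] (min_width=9, slack=6)
Line 7: ['telescope'] (min_width=9, slack=6)
Line 8: ['coffee', 'in', 'sweet'] (min_width=15, slack=0)
Line 9: ['sleepy'] (min_width=6, slack=9)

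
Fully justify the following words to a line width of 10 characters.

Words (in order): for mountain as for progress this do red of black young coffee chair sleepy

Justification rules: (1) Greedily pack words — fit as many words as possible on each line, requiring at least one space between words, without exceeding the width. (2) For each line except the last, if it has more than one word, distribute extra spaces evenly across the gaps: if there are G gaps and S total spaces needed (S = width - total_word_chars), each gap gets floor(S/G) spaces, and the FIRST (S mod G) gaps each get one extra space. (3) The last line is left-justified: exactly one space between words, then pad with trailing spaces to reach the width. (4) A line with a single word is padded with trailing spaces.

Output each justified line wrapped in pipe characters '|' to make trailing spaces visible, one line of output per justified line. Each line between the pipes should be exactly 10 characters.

Answer: |for       |
|mountain  |
|as     for|
|progress  |
|this    do|
|red     of|
|black     |
|young     |
|coffee    |
|chair     |
|sleepy    |

Derivation:
Line 1: ['for'] (min_width=3, slack=7)
Line 2: ['mountain'] (min_width=8, slack=2)
Line 3: ['as', 'for'] (min_width=6, slack=4)
Line 4: ['progress'] (min_width=8, slack=2)
Line 5: ['this', 'do'] (min_width=7, slack=3)
Line 6: ['red', 'of'] (min_width=6, slack=4)
Line 7: ['black'] (min_width=5, slack=5)
Line 8: ['young'] (min_width=5, slack=5)
Line 9: ['coffee'] (min_width=6, slack=4)
Line 10: ['chair'] (min_width=5, slack=5)
Line 11: ['sleepy'] (min_width=6, slack=4)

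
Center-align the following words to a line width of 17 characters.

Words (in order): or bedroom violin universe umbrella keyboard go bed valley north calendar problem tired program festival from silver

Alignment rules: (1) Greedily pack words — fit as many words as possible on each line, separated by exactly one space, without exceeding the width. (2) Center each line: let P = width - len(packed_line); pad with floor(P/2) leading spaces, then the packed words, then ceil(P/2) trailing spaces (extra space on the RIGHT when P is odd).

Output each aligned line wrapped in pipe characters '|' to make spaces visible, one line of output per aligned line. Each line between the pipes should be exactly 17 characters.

Line 1: ['or', 'bedroom', 'violin'] (min_width=17, slack=0)
Line 2: ['universe', 'umbrella'] (min_width=17, slack=0)
Line 3: ['keyboard', 'go', 'bed'] (min_width=15, slack=2)
Line 4: ['valley', 'north'] (min_width=12, slack=5)
Line 5: ['calendar', 'problem'] (min_width=16, slack=1)
Line 6: ['tired', 'program'] (min_width=13, slack=4)
Line 7: ['festival', 'from'] (min_width=13, slack=4)
Line 8: ['silver'] (min_width=6, slack=11)

Answer: |or bedroom violin|
|universe umbrella|
| keyboard go bed |
|  valley north   |
|calendar problem |
|  tired program  |
|  festival from  |
|     silver      |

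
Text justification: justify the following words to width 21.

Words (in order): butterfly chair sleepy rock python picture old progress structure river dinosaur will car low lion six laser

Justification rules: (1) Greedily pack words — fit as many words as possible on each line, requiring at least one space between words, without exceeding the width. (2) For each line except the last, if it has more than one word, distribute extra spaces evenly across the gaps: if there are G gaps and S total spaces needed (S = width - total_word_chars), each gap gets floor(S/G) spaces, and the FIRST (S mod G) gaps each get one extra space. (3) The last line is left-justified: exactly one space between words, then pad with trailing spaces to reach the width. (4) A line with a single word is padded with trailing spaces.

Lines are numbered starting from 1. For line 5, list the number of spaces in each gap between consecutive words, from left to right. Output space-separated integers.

Line 1: ['butterfly', 'chair'] (min_width=15, slack=6)
Line 2: ['sleepy', 'rock', 'python'] (min_width=18, slack=3)
Line 3: ['picture', 'old', 'progress'] (min_width=20, slack=1)
Line 4: ['structure', 'river'] (min_width=15, slack=6)
Line 5: ['dinosaur', 'will', 'car', 'low'] (min_width=21, slack=0)
Line 6: ['lion', 'six', 'laser'] (min_width=14, slack=7)

Answer: 1 1 1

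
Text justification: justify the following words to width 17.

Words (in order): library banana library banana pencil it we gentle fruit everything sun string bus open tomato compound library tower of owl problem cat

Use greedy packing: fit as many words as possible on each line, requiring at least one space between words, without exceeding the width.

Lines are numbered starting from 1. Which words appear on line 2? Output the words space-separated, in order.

Line 1: ['library', 'banana'] (min_width=14, slack=3)
Line 2: ['library', 'banana'] (min_width=14, slack=3)
Line 3: ['pencil', 'it', 'we'] (min_width=12, slack=5)
Line 4: ['gentle', 'fruit'] (min_width=12, slack=5)
Line 5: ['everything', 'sun'] (min_width=14, slack=3)
Line 6: ['string', 'bus', 'open'] (min_width=15, slack=2)
Line 7: ['tomato', 'compound'] (min_width=15, slack=2)
Line 8: ['library', 'tower', 'of'] (min_width=16, slack=1)
Line 9: ['owl', 'problem', 'cat'] (min_width=15, slack=2)

Answer: library banana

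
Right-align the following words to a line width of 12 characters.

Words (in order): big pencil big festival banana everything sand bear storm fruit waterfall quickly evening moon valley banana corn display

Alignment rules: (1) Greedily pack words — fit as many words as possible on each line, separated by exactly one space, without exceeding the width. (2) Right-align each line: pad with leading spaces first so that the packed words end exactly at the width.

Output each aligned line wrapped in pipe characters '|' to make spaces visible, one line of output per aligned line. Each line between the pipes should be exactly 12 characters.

Answer: |  big pencil|
|big festival|
|      banana|
|  everything|
|   sand bear|
| storm fruit|
|   waterfall|
|     quickly|
|evening moon|
|      valley|
| banana corn|
|     display|

Derivation:
Line 1: ['big', 'pencil'] (min_width=10, slack=2)
Line 2: ['big', 'festival'] (min_width=12, slack=0)
Line 3: ['banana'] (min_width=6, slack=6)
Line 4: ['everything'] (min_width=10, slack=2)
Line 5: ['sand', 'bear'] (min_width=9, slack=3)
Line 6: ['storm', 'fruit'] (min_width=11, slack=1)
Line 7: ['waterfall'] (min_width=9, slack=3)
Line 8: ['quickly'] (min_width=7, slack=5)
Line 9: ['evening', 'moon'] (min_width=12, slack=0)
Line 10: ['valley'] (min_width=6, slack=6)
Line 11: ['banana', 'corn'] (min_width=11, slack=1)
Line 12: ['display'] (min_width=7, slack=5)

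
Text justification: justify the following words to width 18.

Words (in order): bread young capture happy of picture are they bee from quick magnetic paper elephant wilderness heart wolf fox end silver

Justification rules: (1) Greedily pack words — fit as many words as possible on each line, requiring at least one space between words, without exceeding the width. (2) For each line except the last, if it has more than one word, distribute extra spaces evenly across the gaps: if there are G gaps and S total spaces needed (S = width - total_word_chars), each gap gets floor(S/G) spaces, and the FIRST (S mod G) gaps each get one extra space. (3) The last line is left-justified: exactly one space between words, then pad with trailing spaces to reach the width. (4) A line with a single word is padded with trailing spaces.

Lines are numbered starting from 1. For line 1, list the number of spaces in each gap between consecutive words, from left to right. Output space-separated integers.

Answer: 8

Derivation:
Line 1: ['bread', 'young'] (min_width=11, slack=7)
Line 2: ['capture', 'happy', 'of'] (min_width=16, slack=2)
Line 3: ['picture', 'are', 'they'] (min_width=16, slack=2)
Line 4: ['bee', 'from', 'quick'] (min_width=14, slack=4)
Line 5: ['magnetic', 'paper'] (min_width=14, slack=4)
Line 6: ['elephant'] (min_width=8, slack=10)
Line 7: ['wilderness', 'heart'] (min_width=16, slack=2)
Line 8: ['wolf', 'fox', 'end'] (min_width=12, slack=6)
Line 9: ['silver'] (min_width=6, slack=12)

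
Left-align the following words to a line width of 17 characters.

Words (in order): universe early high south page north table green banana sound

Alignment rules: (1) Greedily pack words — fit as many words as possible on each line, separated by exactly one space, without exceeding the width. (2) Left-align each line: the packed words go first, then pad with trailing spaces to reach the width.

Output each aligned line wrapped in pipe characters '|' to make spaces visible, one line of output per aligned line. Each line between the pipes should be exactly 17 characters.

Answer: |universe early   |
|high south page  |
|north table green|
|banana sound     |

Derivation:
Line 1: ['universe', 'early'] (min_width=14, slack=3)
Line 2: ['high', 'south', 'page'] (min_width=15, slack=2)
Line 3: ['north', 'table', 'green'] (min_width=17, slack=0)
Line 4: ['banana', 'sound'] (min_width=12, slack=5)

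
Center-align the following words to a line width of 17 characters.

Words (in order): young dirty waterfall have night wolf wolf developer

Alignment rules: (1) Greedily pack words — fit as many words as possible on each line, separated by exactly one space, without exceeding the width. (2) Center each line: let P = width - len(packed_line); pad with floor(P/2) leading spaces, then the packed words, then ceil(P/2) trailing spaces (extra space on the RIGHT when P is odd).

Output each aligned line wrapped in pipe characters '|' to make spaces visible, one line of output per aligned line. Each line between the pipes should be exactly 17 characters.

Line 1: ['young', 'dirty'] (min_width=11, slack=6)
Line 2: ['waterfall', 'have'] (min_width=14, slack=3)
Line 3: ['night', 'wolf', 'wolf'] (min_width=15, slack=2)
Line 4: ['developer'] (min_width=9, slack=8)

Answer: |   young dirty   |
| waterfall have  |
| night wolf wolf |
|    developer    |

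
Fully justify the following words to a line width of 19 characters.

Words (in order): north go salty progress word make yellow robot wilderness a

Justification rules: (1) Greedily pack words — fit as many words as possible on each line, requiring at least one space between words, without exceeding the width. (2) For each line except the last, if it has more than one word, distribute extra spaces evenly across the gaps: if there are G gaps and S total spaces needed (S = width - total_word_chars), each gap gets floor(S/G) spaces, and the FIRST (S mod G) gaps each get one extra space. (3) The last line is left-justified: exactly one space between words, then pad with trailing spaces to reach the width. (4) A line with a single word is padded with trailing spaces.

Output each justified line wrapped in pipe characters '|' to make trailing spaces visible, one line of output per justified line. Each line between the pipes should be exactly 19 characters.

Answer: |north    go   salty|
|progress  word make|
|yellow        robot|
|wilderness a       |

Derivation:
Line 1: ['north', 'go', 'salty'] (min_width=14, slack=5)
Line 2: ['progress', 'word', 'make'] (min_width=18, slack=1)
Line 3: ['yellow', 'robot'] (min_width=12, slack=7)
Line 4: ['wilderness', 'a'] (min_width=12, slack=7)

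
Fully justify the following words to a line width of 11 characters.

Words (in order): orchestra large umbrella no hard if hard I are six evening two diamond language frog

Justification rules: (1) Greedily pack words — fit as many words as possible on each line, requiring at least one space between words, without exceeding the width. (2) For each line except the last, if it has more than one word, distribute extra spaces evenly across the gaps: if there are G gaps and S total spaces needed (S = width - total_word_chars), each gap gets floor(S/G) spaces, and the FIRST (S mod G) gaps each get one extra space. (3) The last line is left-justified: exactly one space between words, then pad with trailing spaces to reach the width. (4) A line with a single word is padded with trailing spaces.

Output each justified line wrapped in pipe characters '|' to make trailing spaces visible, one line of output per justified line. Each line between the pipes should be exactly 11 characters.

Answer: |orchestra  |
|large      |
|umbrella no|
|hard     if|
|hard  I are|
|six evening|
|two diamond|
|language   |
|frog       |

Derivation:
Line 1: ['orchestra'] (min_width=9, slack=2)
Line 2: ['large'] (min_width=5, slack=6)
Line 3: ['umbrella', 'no'] (min_width=11, slack=0)
Line 4: ['hard', 'if'] (min_width=7, slack=4)
Line 5: ['hard', 'I', 'are'] (min_width=10, slack=1)
Line 6: ['six', 'evening'] (min_width=11, slack=0)
Line 7: ['two', 'diamond'] (min_width=11, slack=0)
Line 8: ['language'] (min_width=8, slack=3)
Line 9: ['frog'] (min_width=4, slack=7)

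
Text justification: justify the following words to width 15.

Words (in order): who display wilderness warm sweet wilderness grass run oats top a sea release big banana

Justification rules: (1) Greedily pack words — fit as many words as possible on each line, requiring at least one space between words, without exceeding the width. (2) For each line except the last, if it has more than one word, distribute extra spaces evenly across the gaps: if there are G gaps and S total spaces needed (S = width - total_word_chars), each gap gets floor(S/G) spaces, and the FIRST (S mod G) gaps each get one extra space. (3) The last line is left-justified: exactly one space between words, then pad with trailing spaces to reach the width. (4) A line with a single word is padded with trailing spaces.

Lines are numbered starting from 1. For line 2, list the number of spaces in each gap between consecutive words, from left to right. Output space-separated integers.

Answer: 1

Derivation:
Line 1: ['who', 'display'] (min_width=11, slack=4)
Line 2: ['wilderness', 'warm'] (min_width=15, slack=0)
Line 3: ['sweet'] (min_width=5, slack=10)
Line 4: ['wilderness'] (min_width=10, slack=5)
Line 5: ['grass', 'run', 'oats'] (min_width=14, slack=1)
Line 6: ['top', 'a', 'sea'] (min_width=9, slack=6)
Line 7: ['release', 'big'] (min_width=11, slack=4)
Line 8: ['banana'] (min_width=6, slack=9)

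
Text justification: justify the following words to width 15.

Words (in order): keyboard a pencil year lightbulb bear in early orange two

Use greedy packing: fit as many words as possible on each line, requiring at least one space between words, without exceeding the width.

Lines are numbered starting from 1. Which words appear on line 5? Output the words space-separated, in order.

Line 1: ['keyboard', 'a'] (min_width=10, slack=5)
Line 2: ['pencil', 'year'] (min_width=11, slack=4)
Line 3: ['lightbulb', 'bear'] (min_width=14, slack=1)
Line 4: ['in', 'early', 'orange'] (min_width=15, slack=0)
Line 5: ['two'] (min_width=3, slack=12)

Answer: two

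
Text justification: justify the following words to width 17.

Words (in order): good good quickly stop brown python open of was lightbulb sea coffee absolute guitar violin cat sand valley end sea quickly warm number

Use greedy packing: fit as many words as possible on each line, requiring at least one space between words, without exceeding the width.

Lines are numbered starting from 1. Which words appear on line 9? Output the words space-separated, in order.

Answer: number

Derivation:
Line 1: ['good', 'good', 'quickly'] (min_width=17, slack=0)
Line 2: ['stop', 'brown', 'python'] (min_width=17, slack=0)
Line 3: ['open', 'of', 'was'] (min_width=11, slack=6)
Line 4: ['lightbulb', 'sea'] (min_width=13, slack=4)
Line 5: ['coffee', 'absolute'] (min_width=15, slack=2)
Line 6: ['guitar', 'violin', 'cat'] (min_width=17, slack=0)
Line 7: ['sand', 'valley', 'end'] (min_width=15, slack=2)
Line 8: ['sea', 'quickly', 'warm'] (min_width=16, slack=1)
Line 9: ['number'] (min_width=6, slack=11)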